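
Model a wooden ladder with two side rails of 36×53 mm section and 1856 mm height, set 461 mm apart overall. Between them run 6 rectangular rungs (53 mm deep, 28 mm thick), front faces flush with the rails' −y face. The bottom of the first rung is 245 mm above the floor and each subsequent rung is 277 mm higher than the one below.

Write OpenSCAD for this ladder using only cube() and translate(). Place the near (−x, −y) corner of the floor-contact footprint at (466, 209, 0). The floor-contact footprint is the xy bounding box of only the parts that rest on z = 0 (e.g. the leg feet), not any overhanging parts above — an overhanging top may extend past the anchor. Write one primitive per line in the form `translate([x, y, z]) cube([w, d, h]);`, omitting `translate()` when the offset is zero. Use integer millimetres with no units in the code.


// rung span = 461 - 2*36 = 389
// rung[k] z = 245 + k*277
translate([466, 209, 0]) cube([36, 53, 1856]);
translate([891, 209, 0]) cube([36, 53, 1856]);
translate([502, 209, 245]) cube([389, 53, 28]);
translate([502, 209, 522]) cube([389, 53, 28]);
translate([502, 209, 799]) cube([389, 53, 28]);
translate([502, 209, 1076]) cube([389, 53, 28]);
translate([502, 209, 1353]) cube([389, 53, 28]);
translate([502, 209, 1630]) cube([389, 53, 28]);


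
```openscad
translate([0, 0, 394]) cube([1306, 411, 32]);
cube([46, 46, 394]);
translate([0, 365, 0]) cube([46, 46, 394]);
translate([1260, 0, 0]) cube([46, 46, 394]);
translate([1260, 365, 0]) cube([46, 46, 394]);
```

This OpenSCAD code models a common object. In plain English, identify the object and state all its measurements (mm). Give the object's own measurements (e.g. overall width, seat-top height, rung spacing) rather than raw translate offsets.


A long wooden bench with a 1306 mm (x) × 411 mm (y) seat, 32 mm thick, its top surface 426 mm above the floor. Four 46 mm square legs at the seat corners, flush with the edges, run from z = 0 to the seat underside.


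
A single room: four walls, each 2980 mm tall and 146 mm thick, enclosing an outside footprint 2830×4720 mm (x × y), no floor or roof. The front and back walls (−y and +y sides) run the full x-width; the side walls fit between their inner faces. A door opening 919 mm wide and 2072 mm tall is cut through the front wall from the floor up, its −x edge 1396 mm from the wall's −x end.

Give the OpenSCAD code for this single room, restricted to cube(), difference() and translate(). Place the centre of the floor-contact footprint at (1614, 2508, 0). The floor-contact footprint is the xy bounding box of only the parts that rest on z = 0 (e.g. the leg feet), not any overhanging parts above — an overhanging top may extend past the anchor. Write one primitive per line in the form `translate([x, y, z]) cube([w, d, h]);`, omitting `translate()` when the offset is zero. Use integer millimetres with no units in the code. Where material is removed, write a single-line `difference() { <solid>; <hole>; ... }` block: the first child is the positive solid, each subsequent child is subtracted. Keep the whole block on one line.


difference() { translate([199, 148, 0]) cube([2830, 146, 2980]); translate([1595, 148, 0]) cube([919, 146, 2072]); }
translate([199, 4722, 0]) cube([2830, 146, 2980]);
translate([199, 294, 0]) cube([146, 4428, 2980]);
translate([2883, 294, 0]) cube([146, 4428, 2980]);


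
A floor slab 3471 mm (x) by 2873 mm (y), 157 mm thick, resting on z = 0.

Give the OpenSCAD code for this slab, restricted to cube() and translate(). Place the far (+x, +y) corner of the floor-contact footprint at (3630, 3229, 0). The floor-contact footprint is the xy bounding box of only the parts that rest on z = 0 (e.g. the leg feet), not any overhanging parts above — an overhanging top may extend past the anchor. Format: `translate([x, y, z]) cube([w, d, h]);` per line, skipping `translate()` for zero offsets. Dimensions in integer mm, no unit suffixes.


translate([159, 356, 0]) cube([3471, 2873, 157]);


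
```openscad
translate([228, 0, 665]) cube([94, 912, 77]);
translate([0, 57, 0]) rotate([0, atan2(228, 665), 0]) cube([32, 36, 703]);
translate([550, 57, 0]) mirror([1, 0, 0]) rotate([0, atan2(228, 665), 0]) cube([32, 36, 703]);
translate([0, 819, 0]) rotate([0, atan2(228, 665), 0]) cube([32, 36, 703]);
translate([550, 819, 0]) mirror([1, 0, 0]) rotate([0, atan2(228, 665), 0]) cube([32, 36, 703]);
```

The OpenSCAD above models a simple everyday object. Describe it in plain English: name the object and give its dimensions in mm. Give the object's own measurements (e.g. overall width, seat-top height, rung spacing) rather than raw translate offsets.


A sawhorse. A 94×912×77 mm beam (x, y, z) sits on two A-frame leg pairs. Each pair is two raked legs of 32×36 mm section (36 mm along y) splaying symmetrically in x. Each leg rises 665 mm vertically over 228 mm of horizontal reach and is 703 mm long along its own axis. Every leg's outer bottom edge rests on the floor and its outer top edge meets a bottom edge of the beam — the left legs (tilting toward +x) meet the beam's −x bottom edge, the right legs (their mirror images, tilting toward −x) meet its +x bottom edge — so the leg tops tuck under the beam, the beam's underside is 665 mm above the floor, and the feet are 550 mm apart outside-to-outside with the beam centred between them. The two leg pairs are set in 57 mm from either end of the beam.


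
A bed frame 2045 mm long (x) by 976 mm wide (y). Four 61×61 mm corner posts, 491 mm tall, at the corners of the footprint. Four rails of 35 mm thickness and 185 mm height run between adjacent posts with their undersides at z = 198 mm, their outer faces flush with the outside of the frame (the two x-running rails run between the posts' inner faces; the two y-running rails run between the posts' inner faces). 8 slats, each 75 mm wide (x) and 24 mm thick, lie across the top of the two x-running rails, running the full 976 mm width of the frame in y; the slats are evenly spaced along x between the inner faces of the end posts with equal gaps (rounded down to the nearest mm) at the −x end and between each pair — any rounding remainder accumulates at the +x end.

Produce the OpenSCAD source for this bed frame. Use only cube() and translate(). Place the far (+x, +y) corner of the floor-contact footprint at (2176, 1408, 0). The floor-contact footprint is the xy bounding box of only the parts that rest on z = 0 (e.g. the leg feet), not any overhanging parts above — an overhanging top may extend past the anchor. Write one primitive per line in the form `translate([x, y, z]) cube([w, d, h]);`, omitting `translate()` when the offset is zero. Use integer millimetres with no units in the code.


translate([131, 432, 0]) cube([61, 61, 491]);
translate([131, 1347, 0]) cube([61, 61, 491]);
translate([2115, 432, 0]) cube([61, 61, 491]);
translate([2115, 1347, 0]) cube([61, 61, 491]);
translate([192, 432, 198]) cube([1923, 35, 185]);
translate([192, 1373, 198]) cube([1923, 35, 185]);
translate([131, 493, 198]) cube([35, 854, 185]);
translate([2141, 493, 198]) cube([35, 854, 185]);
translate([339, 432, 383]) cube([75, 976, 24]);
translate([561, 432, 383]) cube([75, 976, 24]);
translate([783, 432, 383]) cube([75, 976, 24]);
translate([1005, 432, 383]) cube([75, 976, 24]);
translate([1227, 432, 383]) cube([75, 976, 24]);
translate([1449, 432, 383]) cube([75, 976, 24]);
translate([1671, 432, 383]) cube([75, 976, 24]);
translate([1893, 432, 383]) cube([75, 976, 24]);


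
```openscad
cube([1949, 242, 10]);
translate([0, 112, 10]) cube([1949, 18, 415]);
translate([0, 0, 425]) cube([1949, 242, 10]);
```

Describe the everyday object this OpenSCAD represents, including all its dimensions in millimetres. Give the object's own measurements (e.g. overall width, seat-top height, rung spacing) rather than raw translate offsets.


An I-beam lying along x, 1949 mm long. Overall section height 435 mm. Two flanges 242 mm wide (y) and 10 mm thick, one on the floor and one at the top; a web 18 mm thick runs between them, centred on the flange width.


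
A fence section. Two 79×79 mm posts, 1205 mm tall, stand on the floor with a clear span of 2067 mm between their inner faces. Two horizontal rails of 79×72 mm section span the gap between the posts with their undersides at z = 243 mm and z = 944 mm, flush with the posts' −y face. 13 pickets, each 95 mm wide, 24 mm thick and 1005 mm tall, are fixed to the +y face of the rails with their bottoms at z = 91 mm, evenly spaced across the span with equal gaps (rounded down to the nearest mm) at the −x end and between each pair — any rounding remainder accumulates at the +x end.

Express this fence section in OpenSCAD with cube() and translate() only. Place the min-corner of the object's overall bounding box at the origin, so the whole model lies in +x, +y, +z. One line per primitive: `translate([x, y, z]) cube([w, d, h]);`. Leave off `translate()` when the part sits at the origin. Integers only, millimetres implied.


cube([79, 79, 1205]);
translate([2146, 0, 0]) cube([79, 79, 1205]);
translate([79, 0, 243]) cube([2067, 79, 72]);
translate([79, 0, 944]) cube([2067, 79, 72]);
translate([138, 79, 91]) cube([95, 24, 1005]);
translate([292, 79, 91]) cube([95, 24, 1005]);
translate([446, 79, 91]) cube([95, 24, 1005]);
translate([600, 79, 91]) cube([95, 24, 1005]);
translate([754, 79, 91]) cube([95, 24, 1005]);
translate([908, 79, 91]) cube([95, 24, 1005]);
translate([1062, 79, 91]) cube([95, 24, 1005]);
translate([1216, 79, 91]) cube([95, 24, 1005]);
translate([1370, 79, 91]) cube([95, 24, 1005]);
translate([1524, 79, 91]) cube([95, 24, 1005]);
translate([1678, 79, 91]) cube([95, 24, 1005]);
translate([1832, 79, 91]) cube([95, 24, 1005]);
translate([1986, 79, 91]) cube([95, 24, 1005]);


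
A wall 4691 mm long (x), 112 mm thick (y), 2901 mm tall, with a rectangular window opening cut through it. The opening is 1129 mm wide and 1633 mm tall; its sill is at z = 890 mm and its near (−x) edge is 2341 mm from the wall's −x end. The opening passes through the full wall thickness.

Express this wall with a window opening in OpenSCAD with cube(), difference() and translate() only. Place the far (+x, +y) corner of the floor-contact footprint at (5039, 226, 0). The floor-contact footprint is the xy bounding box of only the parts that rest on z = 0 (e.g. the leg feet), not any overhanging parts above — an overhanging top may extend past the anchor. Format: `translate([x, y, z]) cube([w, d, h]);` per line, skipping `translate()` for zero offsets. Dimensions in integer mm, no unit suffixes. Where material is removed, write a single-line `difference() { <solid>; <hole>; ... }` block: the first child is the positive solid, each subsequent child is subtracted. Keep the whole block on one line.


difference() { translate([348, 114, 0]) cube([4691, 112, 2901]); translate([2689, 114, 890]) cube([1129, 112, 1633]); }


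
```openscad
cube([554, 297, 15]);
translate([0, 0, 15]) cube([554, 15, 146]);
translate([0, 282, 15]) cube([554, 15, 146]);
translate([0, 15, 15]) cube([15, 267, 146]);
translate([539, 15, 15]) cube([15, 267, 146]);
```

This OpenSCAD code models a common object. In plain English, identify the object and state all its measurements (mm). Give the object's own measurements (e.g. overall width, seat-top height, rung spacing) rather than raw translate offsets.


An open-topped rectangular box: outside dimensions 554×297×161 mm, with a uniform wall and base thickness of 15 mm. The base is a full 554×297 slab on the floor; four walls sit on top of the base. The front and back walls (the −y and +y sides) span the full width; the two side walls fit between them.


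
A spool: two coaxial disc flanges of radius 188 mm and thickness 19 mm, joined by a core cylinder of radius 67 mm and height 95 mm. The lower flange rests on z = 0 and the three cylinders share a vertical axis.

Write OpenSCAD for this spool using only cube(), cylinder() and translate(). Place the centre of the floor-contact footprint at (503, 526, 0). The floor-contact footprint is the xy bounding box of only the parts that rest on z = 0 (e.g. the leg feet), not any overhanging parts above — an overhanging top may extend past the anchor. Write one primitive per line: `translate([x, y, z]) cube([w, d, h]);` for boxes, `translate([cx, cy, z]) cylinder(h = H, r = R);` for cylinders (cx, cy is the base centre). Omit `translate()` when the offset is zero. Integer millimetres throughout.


translate([503, 526, 0]) cylinder(h = 19, r = 188);
translate([503, 526, 19]) cylinder(h = 95, r = 67);
translate([503, 526, 114]) cylinder(h = 19, r = 188);


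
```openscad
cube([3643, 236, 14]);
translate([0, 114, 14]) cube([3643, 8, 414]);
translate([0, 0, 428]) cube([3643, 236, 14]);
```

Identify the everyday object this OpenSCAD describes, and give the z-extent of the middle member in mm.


An I-beam. The web height is 414 mm.

Two wide flanges with a thin centred web — an I-beam. Overall 442 mm minus two 14 mm flanges gives a web of 442 − 2·14 = 414 mm.


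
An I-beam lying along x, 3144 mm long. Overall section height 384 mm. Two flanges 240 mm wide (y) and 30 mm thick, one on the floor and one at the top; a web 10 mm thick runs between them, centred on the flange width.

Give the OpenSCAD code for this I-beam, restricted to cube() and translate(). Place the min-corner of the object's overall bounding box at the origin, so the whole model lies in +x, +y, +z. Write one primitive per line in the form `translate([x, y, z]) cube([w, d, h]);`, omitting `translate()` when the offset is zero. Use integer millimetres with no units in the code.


cube([3144, 240, 30]);
translate([0, 115, 30]) cube([3144, 10, 324]);
translate([0, 0, 354]) cube([3144, 240, 30]);


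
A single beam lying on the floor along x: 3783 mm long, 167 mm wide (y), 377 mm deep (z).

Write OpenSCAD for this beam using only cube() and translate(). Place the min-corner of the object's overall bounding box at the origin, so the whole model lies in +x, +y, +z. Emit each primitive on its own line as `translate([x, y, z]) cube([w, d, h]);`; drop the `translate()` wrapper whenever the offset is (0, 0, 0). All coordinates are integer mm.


cube([3783, 167, 377]);


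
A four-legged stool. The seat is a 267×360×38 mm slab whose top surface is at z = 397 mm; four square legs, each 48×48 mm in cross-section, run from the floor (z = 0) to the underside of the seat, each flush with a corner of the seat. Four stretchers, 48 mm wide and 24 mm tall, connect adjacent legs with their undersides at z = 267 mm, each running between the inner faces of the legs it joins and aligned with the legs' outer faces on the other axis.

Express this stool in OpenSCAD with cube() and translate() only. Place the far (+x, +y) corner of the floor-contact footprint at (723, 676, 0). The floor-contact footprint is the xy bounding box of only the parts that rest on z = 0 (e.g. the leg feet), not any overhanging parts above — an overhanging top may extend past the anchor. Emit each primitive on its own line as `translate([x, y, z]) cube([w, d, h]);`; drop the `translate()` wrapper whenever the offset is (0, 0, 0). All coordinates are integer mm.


translate([456, 316, 359]) cube([267, 360, 38]);
translate([456, 316, 0]) cube([48, 48, 359]);
translate([675, 316, 0]) cube([48, 48, 359]);
translate([456, 628, 0]) cube([48, 48, 359]);
translate([675, 628, 0]) cube([48, 48, 359]);
translate([504, 316, 267]) cube([171, 48, 24]);
translate([504, 628, 267]) cube([171, 48, 24]);
translate([456, 364, 267]) cube([48, 264, 24]);
translate([675, 364, 267]) cube([48, 264, 24]);


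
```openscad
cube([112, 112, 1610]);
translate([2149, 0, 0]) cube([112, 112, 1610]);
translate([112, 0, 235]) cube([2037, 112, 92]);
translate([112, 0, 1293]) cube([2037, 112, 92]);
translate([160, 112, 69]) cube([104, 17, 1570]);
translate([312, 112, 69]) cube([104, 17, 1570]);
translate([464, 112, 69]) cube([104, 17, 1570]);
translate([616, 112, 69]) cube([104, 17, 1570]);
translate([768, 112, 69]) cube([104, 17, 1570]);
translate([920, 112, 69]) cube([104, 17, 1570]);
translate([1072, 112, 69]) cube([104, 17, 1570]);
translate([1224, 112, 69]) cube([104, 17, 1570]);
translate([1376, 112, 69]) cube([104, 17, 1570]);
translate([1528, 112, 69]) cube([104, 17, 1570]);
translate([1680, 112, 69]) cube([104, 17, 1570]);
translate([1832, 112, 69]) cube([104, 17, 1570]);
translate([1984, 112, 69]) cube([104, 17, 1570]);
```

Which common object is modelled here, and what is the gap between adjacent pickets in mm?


A fence section. The picket gap is 48 mm.

Two posts, two rails, 13 pickets — a fence section. Span 2037 mm holds 13 pickets of 104 mm with 14 equal gaps: ⌊(2037 − 13·104) / 14⌋ = 48 mm.


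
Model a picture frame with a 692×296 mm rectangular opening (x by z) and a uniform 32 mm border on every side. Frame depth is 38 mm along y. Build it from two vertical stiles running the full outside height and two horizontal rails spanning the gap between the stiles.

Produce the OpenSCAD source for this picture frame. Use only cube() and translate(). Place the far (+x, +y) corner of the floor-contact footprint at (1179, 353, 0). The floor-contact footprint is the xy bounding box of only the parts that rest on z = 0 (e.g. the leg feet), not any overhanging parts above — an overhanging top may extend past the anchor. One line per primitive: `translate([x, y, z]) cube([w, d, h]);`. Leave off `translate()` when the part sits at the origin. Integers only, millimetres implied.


translate([423, 315, 0]) cube([32, 38, 360]);
translate([1147, 315, 0]) cube([32, 38, 360]);
translate([455, 315, 0]) cube([692, 38, 32]);
translate([455, 315, 328]) cube([692, 38, 32]);


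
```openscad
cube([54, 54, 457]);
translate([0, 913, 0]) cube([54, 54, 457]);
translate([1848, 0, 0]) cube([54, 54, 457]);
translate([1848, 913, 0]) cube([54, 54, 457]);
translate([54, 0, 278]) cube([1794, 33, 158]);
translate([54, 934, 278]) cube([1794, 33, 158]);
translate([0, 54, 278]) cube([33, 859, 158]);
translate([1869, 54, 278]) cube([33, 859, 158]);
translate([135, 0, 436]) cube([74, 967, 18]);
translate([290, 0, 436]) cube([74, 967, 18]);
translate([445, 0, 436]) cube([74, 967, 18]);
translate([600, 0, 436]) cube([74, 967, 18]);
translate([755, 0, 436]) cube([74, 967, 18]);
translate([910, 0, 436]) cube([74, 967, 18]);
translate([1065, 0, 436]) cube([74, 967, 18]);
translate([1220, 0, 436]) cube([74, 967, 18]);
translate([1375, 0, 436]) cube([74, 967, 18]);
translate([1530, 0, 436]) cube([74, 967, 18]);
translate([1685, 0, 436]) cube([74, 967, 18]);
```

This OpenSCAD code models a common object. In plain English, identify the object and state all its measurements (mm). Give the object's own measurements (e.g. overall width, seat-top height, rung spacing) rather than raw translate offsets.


A bed frame 1902 mm long (x) by 967 mm wide (y). Four 54×54 mm corner posts, 457 mm tall, at the corners of the footprint. Four rails of 33 mm thickness and 158 mm height run between adjacent posts with their undersides at z = 278 mm, their outer faces flush with the outside of the frame (the two x-running rails run between the posts' inner faces; the two y-running rails run between the posts' inner faces). 11 slats, each 74 mm wide (x) and 18 mm thick, lie across the top of the two x-running rails, running the full 967 mm width of the frame in y; along x they sit between the end posts with a 81 mm gap after the −x posts and between neighbouring slats, leaving 89 mm before the +x posts.


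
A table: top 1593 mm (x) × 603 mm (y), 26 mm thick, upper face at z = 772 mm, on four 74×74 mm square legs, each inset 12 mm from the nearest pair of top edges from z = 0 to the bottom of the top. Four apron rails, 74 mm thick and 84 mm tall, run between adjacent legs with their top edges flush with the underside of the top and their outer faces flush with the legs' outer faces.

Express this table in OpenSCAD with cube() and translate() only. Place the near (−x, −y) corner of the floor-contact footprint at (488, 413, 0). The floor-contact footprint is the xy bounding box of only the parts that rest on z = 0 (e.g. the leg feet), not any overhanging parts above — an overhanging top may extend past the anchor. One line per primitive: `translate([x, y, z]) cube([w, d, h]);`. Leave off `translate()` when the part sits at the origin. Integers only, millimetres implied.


// leg_h = 772 - 26 = 746
// apron z = 746 - 84 = 662
translate([476, 401, 746]) cube([1593, 603, 26]);
translate([488, 413, 0]) cube([74, 74, 746]);
translate([1983, 413, 0]) cube([74, 74, 746]);
translate([488, 918, 0]) cube([74, 74, 746]);
translate([1983, 918, 0]) cube([74, 74, 746]);
translate([562, 413, 662]) cube([1421, 74, 84]);
translate([562, 918, 662]) cube([1421, 74, 84]);
translate([488, 487, 662]) cube([74, 431, 84]);
translate([1983, 487, 662]) cube([74, 431, 84]);


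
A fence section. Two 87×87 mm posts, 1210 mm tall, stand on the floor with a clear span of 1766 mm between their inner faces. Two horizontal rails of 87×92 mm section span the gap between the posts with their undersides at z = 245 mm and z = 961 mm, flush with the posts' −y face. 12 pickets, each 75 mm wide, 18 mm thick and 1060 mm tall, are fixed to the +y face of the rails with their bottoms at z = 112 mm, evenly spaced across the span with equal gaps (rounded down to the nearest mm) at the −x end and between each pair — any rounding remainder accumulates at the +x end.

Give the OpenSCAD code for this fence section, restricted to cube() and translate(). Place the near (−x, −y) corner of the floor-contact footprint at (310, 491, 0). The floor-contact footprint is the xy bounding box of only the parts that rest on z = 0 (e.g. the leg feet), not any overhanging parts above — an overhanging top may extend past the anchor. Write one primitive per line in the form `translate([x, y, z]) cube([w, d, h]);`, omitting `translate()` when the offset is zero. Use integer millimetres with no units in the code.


translate([310, 491, 0]) cube([87, 87, 1210]);
translate([2163, 491, 0]) cube([87, 87, 1210]);
translate([397, 491, 245]) cube([1766, 87, 92]);
translate([397, 491, 961]) cube([1766, 87, 92]);
translate([463, 578, 112]) cube([75, 18, 1060]);
translate([604, 578, 112]) cube([75, 18, 1060]);
translate([745, 578, 112]) cube([75, 18, 1060]);
translate([886, 578, 112]) cube([75, 18, 1060]);
translate([1027, 578, 112]) cube([75, 18, 1060]);
translate([1168, 578, 112]) cube([75, 18, 1060]);
translate([1309, 578, 112]) cube([75, 18, 1060]);
translate([1450, 578, 112]) cube([75, 18, 1060]);
translate([1591, 578, 112]) cube([75, 18, 1060]);
translate([1732, 578, 112]) cube([75, 18, 1060]);
translate([1873, 578, 112]) cube([75, 18, 1060]);
translate([2014, 578, 112]) cube([75, 18, 1060]);


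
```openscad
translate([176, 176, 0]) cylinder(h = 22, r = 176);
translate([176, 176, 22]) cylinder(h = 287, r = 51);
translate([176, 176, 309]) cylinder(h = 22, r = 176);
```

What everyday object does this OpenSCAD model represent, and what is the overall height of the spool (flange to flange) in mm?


A spool. The overall height is 331 mm.

Three coaxial cylinders, large–small–large — a spool. Two 22 mm flanges and a 287 mm core give 22 + 287 + 22 = 331 mm.


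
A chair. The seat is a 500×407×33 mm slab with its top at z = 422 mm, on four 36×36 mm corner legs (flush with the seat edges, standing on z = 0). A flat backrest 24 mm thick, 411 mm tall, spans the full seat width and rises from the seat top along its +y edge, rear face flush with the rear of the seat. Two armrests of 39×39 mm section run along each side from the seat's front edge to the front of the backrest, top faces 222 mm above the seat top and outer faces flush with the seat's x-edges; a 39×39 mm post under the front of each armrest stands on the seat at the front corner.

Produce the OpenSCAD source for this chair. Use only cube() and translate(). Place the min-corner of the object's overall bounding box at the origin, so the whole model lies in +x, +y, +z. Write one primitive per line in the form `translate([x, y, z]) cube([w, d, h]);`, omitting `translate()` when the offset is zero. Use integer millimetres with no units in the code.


// leg_h = 422 - 33 = 389
// arm post h = 222 - 39 = 183
translate([0, 0, 389]) cube([500, 407, 33]);
cube([36, 36, 389]);
translate([464, 0, 0]) cube([36, 36, 389]);
translate([0, 371, 0]) cube([36, 36, 389]);
translate([464, 371, 0]) cube([36, 36, 389]);
translate([0, 383, 422]) cube([500, 24, 411]);
translate([0, 0, 605]) cube([39, 383, 39]);
translate([461, 0, 605]) cube([39, 383, 39]);
translate([0, 0, 422]) cube([39, 39, 183]);
translate([461, 0, 422]) cube([39, 39, 183]);


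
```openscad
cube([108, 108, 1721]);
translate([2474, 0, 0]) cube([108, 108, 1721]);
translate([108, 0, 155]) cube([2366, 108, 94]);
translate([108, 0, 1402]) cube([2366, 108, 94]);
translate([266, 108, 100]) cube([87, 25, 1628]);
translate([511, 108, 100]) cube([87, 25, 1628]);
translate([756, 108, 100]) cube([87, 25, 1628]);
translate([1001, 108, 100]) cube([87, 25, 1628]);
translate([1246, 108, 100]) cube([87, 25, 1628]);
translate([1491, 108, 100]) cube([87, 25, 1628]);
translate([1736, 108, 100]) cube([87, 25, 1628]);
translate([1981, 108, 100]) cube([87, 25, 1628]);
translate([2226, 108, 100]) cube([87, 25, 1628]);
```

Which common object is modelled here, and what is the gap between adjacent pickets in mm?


A fence section. The picket gap is 158 mm.

Two posts, two rails, 9 pickets — a fence section. Span 2366 mm holds 9 pickets of 87 mm with 10 equal gaps: ⌊(2366 − 9·87) / 10⌋ = 158 mm.


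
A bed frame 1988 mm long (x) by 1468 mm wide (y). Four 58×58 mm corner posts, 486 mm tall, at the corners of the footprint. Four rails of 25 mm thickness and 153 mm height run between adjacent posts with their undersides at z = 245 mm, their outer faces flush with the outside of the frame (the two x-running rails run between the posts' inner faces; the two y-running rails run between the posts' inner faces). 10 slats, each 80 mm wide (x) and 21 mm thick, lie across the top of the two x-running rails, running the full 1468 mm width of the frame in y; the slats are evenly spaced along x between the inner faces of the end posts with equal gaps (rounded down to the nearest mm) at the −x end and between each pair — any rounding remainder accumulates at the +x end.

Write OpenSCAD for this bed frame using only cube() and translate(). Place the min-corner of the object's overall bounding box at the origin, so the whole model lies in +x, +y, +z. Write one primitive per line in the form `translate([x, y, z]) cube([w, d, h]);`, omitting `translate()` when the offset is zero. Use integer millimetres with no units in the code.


cube([58, 58, 486]);
translate([0, 1410, 0]) cube([58, 58, 486]);
translate([1930, 0, 0]) cube([58, 58, 486]);
translate([1930, 1410, 0]) cube([58, 58, 486]);
translate([58, 0, 245]) cube([1872, 25, 153]);
translate([58, 1443, 245]) cube([1872, 25, 153]);
translate([0, 58, 245]) cube([25, 1352, 153]);
translate([1963, 58, 245]) cube([25, 1352, 153]);
translate([155, 0, 398]) cube([80, 1468, 21]);
translate([332, 0, 398]) cube([80, 1468, 21]);
translate([509, 0, 398]) cube([80, 1468, 21]);
translate([686, 0, 398]) cube([80, 1468, 21]);
translate([863, 0, 398]) cube([80, 1468, 21]);
translate([1040, 0, 398]) cube([80, 1468, 21]);
translate([1217, 0, 398]) cube([80, 1468, 21]);
translate([1394, 0, 398]) cube([80, 1468, 21]);
translate([1571, 0, 398]) cube([80, 1468, 21]);
translate([1748, 0, 398]) cube([80, 1468, 21]);


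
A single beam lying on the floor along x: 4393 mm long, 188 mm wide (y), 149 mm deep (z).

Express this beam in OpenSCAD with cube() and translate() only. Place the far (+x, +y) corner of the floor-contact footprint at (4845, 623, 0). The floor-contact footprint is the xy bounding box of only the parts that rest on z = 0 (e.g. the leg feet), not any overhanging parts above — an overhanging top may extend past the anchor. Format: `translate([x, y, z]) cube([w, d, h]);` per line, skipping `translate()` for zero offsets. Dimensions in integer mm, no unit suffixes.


translate([452, 435, 0]) cube([4393, 188, 149]);


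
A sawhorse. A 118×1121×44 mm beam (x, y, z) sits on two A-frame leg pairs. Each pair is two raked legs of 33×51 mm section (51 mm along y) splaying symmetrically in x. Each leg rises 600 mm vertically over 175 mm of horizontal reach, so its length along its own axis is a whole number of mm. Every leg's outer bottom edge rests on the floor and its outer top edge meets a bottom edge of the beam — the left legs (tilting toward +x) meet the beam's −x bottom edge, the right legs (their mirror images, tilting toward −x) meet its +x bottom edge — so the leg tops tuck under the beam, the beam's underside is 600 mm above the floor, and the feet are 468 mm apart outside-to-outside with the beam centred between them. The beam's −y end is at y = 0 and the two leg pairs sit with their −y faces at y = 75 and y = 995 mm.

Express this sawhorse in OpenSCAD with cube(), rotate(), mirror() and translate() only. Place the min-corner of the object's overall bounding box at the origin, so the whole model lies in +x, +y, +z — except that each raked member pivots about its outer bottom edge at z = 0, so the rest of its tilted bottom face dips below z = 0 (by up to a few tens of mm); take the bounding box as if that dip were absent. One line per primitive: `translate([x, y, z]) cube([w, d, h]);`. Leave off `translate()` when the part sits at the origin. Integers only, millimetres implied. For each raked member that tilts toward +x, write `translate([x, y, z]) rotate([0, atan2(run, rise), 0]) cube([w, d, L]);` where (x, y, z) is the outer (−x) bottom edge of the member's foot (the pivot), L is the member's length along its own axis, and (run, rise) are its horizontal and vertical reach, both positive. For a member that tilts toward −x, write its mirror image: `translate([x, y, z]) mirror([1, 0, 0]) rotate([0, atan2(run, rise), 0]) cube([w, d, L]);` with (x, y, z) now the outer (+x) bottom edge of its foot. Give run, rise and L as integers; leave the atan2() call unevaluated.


// leg length = √(175² + 600²) = 625
// right-leg outer foot x = 2·175 + 118 = 468
// beam min-corner = (175, 0, 600)
translate([175, 0, 600]) cube([118, 1121, 44]);
translate([0, 75, 0]) rotate([0, atan2(175, 600), 0]) cube([33, 51, 625]);
translate([468, 75, 0]) mirror([1, 0, 0]) rotate([0, atan2(175, 600), 0]) cube([33, 51, 625]);
translate([0, 995, 0]) rotate([0, atan2(175, 600), 0]) cube([33, 51, 625]);
translate([468, 995, 0]) mirror([1, 0, 0]) rotate([0, atan2(175, 600), 0]) cube([33, 51, 625]);


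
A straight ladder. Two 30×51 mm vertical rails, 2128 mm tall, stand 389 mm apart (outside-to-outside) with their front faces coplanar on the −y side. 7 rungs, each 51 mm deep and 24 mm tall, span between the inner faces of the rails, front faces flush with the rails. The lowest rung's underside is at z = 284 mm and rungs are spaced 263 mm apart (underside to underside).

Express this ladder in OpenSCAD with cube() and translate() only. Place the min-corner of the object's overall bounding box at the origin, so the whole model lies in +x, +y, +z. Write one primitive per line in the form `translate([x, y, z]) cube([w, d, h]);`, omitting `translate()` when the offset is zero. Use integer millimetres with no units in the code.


cube([30, 51, 2128]);
translate([359, 0, 0]) cube([30, 51, 2128]);
translate([30, 0, 284]) cube([329, 51, 24]);
translate([30, 0, 547]) cube([329, 51, 24]);
translate([30, 0, 810]) cube([329, 51, 24]);
translate([30, 0, 1073]) cube([329, 51, 24]);
translate([30, 0, 1336]) cube([329, 51, 24]);
translate([30, 0, 1599]) cube([329, 51, 24]);
translate([30, 0, 1862]) cube([329, 51, 24]);


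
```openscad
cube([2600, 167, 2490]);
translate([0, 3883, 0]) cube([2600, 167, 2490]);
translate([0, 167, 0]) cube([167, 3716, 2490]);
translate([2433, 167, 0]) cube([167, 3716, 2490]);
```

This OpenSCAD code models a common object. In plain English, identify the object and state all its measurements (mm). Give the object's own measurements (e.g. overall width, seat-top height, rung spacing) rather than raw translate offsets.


The wall frame of a small rectangular building: four walls, each 2490 mm tall and 167 mm thick, enclosing a footprint 2600 mm (x) by 4050 mm (y) outside-to-outside, with no floor or roof. The front and back walls (the −y and +y sides) span the full width; the two side walls fit between them.


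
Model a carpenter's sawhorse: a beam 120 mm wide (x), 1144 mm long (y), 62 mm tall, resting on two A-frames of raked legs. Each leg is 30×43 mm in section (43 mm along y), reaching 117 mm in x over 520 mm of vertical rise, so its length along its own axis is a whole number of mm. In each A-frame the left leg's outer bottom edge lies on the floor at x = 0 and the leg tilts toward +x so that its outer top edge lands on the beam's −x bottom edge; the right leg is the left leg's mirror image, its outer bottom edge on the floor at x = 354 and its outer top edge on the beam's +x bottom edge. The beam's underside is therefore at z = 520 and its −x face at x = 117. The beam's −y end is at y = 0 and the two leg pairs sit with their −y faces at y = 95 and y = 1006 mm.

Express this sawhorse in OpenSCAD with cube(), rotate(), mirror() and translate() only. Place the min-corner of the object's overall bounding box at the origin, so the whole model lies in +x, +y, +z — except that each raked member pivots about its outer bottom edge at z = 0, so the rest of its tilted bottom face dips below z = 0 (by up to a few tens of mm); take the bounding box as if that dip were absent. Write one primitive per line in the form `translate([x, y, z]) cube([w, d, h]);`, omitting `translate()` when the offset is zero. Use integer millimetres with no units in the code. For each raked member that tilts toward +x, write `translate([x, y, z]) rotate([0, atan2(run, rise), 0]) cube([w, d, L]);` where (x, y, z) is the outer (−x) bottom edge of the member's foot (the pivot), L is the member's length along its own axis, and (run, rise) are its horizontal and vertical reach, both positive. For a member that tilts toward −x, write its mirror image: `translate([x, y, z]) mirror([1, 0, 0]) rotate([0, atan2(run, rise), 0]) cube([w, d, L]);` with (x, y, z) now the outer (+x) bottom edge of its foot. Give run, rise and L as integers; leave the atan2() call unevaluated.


translate([117, 0, 520]) cube([120, 1144, 62]);
translate([0, 95, 0]) rotate([0, atan2(117, 520), 0]) cube([30, 43, 533]);
translate([354, 95, 0]) mirror([1, 0, 0]) rotate([0, atan2(117, 520), 0]) cube([30, 43, 533]);
translate([0, 1006, 0]) rotate([0, atan2(117, 520), 0]) cube([30, 43, 533]);
translate([354, 1006, 0]) mirror([1, 0, 0]) rotate([0, atan2(117, 520), 0]) cube([30, 43, 533]);


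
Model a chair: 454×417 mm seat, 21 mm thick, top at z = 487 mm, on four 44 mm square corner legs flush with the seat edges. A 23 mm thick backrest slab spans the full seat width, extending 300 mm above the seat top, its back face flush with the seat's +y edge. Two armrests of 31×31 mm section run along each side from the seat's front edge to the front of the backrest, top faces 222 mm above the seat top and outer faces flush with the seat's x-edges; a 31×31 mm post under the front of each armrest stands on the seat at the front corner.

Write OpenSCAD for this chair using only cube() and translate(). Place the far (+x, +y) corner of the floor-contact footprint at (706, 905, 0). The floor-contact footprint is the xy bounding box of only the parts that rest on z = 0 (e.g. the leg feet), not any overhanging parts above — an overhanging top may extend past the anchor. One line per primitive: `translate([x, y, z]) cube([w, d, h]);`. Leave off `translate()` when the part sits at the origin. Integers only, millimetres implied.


// leg_h = 487 - 21 = 466
// arm post h = 222 - 31 = 191
translate([252, 488, 466]) cube([454, 417, 21]);
translate([252, 488, 0]) cube([44, 44, 466]);
translate([662, 488, 0]) cube([44, 44, 466]);
translate([252, 861, 0]) cube([44, 44, 466]);
translate([662, 861, 0]) cube([44, 44, 466]);
translate([252, 882, 487]) cube([454, 23, 300]);
translate([252, 488, 678]) cube([31, 394, 31]);
translate([675, 488, 678]) cube([31, 394, 31]);
translate([252, 488, 487]) cube([31, 31, 191]);
translate([675, 488, 487]) cube([31, 31, 191]);


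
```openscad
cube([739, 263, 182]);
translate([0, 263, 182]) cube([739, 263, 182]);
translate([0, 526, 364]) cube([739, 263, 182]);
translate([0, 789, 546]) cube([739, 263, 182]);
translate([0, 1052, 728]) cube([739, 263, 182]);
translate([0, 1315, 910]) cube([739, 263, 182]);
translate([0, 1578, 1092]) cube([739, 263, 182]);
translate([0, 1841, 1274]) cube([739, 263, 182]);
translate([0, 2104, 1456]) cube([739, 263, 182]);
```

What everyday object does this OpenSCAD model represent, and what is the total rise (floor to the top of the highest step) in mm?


A staircase. The total rise is 1638 mm.

9 identical blocks, each offset up and back from the previous — a staircase. Each step is 182 mm tall and there are 9 of them, so the total rise is 9 × 182 = 1638 mm.


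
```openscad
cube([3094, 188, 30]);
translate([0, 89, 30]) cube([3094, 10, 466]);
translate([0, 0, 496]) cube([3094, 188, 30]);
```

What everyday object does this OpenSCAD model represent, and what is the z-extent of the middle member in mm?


An I-beam. The web height is 466 mm.

Two wide flanges with a thin centred web — an I-beam. Overall 526 mm minus two 30 mm flanges gives a web of 526 − 2·30 = 466 mm.


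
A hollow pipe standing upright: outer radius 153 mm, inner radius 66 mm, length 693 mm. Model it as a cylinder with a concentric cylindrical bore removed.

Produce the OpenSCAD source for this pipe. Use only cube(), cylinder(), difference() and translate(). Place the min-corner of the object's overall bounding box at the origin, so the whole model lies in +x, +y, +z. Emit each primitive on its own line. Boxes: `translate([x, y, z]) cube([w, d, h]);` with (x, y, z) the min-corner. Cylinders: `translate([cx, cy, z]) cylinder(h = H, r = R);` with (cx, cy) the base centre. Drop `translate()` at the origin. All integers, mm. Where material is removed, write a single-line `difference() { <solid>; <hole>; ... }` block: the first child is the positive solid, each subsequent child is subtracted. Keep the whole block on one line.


difference() { translate([153, 153, 0]) cylinder(h = 693, r = 153); translate([153, 153, 0]) cylinder(h = 693, r = 66); }


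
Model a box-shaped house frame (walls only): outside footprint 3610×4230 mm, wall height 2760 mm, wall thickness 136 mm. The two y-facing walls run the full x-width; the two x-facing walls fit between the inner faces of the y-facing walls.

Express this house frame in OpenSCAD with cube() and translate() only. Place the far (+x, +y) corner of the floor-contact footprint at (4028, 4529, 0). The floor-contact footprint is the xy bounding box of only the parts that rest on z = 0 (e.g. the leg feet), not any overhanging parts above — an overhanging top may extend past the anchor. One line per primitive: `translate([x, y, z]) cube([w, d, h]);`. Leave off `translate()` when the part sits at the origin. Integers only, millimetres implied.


translate([418, 299, 0]) cube([3610, 136, 2760]);
translate([418, 4393, 0]) cube([3610, 136, 2760]);
translate([418, 435, 0]) cube([136, 3958, 2760]);
translate([3892, 435, 0]) cube([136, 3958, 2760]);


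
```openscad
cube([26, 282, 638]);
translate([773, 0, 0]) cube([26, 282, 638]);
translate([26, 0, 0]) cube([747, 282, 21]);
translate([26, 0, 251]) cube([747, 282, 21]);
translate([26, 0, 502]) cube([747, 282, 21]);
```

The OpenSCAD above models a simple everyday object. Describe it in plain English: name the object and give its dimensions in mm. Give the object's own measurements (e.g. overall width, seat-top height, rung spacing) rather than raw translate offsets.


An open bookshelf. Two side panels, each 26 mm thick, 282 mm deep and 638 mm tall, stand 799 mm apart (outside-to-outside). Between them sit 3 shelves, each 21 mm thick and 282 mm deep, spanning the full gap between the sides. The bottom shelf rests on the floor (its underside at z = 0) and the clear gap between one shelf's top and the next shelf's underside is 230 mm.
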